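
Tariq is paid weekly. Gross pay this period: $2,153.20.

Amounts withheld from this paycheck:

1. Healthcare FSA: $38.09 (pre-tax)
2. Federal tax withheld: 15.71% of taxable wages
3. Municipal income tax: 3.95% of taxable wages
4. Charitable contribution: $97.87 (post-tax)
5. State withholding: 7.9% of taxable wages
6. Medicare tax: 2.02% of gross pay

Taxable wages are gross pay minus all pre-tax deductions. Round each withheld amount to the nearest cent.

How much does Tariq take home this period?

Healthcare FSA: $38.09
Taxable wages = $2,153.20 − $38.09 = $2,115.11
Municipal income tax: $2,115.11 × 0.0395 = $83.55
State withholding: $2,115.11 × 0.079 = $167.09
Federal tax withheld: $2,115.11 × 0.1571 = $332.28
Medicare tax: $2,153.20 × 0.0202 = $43.49
Charitable contribution: $97.87
Total deductions = $38.09 + $83.55 + $167.09 + $332.28 + $43.49 + $97.87 = $762.37
Net pay = $2,153.20 − $762.37 = $1,390.83

$1,390.83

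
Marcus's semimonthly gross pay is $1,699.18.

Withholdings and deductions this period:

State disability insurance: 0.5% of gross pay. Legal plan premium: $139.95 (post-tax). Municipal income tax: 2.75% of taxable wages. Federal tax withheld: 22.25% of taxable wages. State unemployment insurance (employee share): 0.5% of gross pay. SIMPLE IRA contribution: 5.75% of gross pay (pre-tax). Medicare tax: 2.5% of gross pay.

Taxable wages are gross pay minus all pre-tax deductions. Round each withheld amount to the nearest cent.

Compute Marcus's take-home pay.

SIMPLE IRA contribution: $1,699.18 × 0.0575 = $97.70
Taxable wages = $1,699.18 − $97.70 = $1,601.48
Federal tax withheld: $1,601.48 × 0.2225 = $356.33
Municipal income tax: $1,601.48 × 0.0275 = $44.04
Medicare tax: $1,699.18 × 0.025 = $42.48
State unemployment insurance (employee share): $1,699.18 × 0.005 = $8.50
State disability insurance: $1,699.18 × 0.005 = $8.50
Legal plan premium: $139.95
Total deductions = $97.70 + $356.33 + $44.04 + $42.48 + $8.50 + $8.50 + $139.95 = $697.50
Net pay = $1,699.18 − $697.50 = $1,001.68

$1,001.68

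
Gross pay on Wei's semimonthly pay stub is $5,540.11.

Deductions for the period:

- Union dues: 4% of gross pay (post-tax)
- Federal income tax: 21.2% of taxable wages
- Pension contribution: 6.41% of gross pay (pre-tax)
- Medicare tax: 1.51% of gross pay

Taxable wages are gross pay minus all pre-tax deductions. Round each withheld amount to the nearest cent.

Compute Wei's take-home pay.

$3,780.51

Pension contribution: $5,540.11 × 0.0641 = $355.12
Taxable wages = $5,540.11 − $355.12 = $5,184.99
Federal income tax: $5,184.99 × 0.212 = $1,099.22
Medicare tax: $5,540.11 × 0.0151 = $83.66
Union dues: $5,540.11 × 0.04 = $221.60
Total deductions = $355.12 + $1,099.22 + $83.66 + $221.60 = $1,759.60
Net pay = $5,540.11 − $1,759.60 = $3,780.51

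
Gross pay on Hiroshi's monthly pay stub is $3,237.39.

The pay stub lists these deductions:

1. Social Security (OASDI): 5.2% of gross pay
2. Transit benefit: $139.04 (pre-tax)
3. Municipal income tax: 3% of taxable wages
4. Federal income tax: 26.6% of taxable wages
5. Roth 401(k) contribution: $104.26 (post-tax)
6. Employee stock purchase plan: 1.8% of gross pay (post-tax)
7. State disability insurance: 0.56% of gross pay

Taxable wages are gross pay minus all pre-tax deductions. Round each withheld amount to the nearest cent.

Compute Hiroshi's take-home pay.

$1,832.24

Transit benefit: $139.04
Taxable wages = $3,237.39 − $139.04 = $3,098.35
Municipal income tax: $3,098.35 × 0.03 = $92.95
Federal income tax: $3,098.35 × 0.266 = $824.16
State disability insurance: $3,237.39 × 0.0056 = $18.13
Social Security (OASDI): $3,237.39 × 0.052 = $168.34
Roth 401(k) contribution: $104.26
Employee stock purchase plan: $3,237.39 × 0.018 = $58.27
Total deductions = $139.04 + $92.95 + $824.16 + $18.13 + $168.34 + $104.26 + $58.27 = $1,405.15
Net pay = $3,237.39 − $1,405.15 = $1,832.24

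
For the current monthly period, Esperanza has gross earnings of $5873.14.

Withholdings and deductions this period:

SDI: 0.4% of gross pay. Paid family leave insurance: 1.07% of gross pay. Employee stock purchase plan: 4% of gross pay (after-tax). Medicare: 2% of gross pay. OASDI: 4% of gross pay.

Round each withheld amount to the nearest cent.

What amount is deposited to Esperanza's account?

$5199.49

Medicare: $5873.14 × 0.02 = $117.46
SDI: $5873.14 × 0.004 = $23.49
OASDI: $5873.14 × 0.04 = $234.93
Paid family leave insurance: $5873.14 × 0.0107 = $62.84
Employee stock purchase plan: $5873.14 × 0.04 = $234.93
Total deductions = $117.46 + $23.49 + $234.93 + $62.84 + $234.93 = $673.65
Net pay = $5873.14 − $673.65 = $5199.49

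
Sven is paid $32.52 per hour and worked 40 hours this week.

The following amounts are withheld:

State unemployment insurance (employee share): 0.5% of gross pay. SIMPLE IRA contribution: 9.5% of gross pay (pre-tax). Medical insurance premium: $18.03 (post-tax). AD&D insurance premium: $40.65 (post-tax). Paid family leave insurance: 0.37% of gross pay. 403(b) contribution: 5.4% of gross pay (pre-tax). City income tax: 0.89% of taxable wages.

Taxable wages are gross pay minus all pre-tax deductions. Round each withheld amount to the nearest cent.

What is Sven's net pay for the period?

$1,027.14

Gross pay: 40 × $32.52 = $1,300.80
403(b) contribution: $1,300.80 × 0.054 = $70.24
SIMPLE IRA contribution: $1,300.80 × 0.095 = $123.58
Pre-tax total = $70.24 + $123.58 = $193.82
Taxable wages = $1,300.80 − $193.82 = $1,106.98
City income tax: $1,106.98 × 0.0089 = $9.85
Paid family leave insurance: $1,300.80 × 0.0037 = $4.81
State unemployment insurance (employee share): $1,300.80 × 0.005 = $6.50
AD&D insurance premium: $40.65
Medical insurance premium: $18.03
Total deductions = $70.24 + $123.58 + $9.85 + $4.81 + $6.50 + $40.65 + $18.03 = $273.66
Net pay = $1,300.80 − $273.66 = $1,027.14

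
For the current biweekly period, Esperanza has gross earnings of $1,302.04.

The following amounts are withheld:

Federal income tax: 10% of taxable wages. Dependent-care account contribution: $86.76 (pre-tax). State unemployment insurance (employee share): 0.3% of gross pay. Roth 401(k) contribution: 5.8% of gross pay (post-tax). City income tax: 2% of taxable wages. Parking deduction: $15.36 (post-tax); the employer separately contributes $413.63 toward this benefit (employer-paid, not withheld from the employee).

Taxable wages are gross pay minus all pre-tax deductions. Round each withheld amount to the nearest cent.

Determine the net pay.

$974.65

Dependent-care account contribution: $86.76
Taxable wages = $1,302.04 − $86.76 = $1,215.28
City income tax: $1,215.28 × 0.02 = $24.31
Federal income tax: $1,215.28 × 0.1 = $121.53
State unemployment insurance (employee share): $1,302.04 × 0.003 = $3.91
Parking deduction: $15.36
Roth 401(k) contribution: $1,302.04 × 0.058 = $75.52
(Employer's $413.63 toward parking deduction is not withheld from the employee.)
Total deductions = $86.76 + $24.31 + $121.53 + $3.91 + $15.36 + $75.52 = $327.39
Net pay = $1,302.04 − $327.39 = $974.65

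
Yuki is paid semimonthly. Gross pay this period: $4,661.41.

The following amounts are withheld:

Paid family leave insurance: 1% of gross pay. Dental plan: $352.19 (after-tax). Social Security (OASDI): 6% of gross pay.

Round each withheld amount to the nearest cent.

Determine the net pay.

$3,982.93

Social Security (OASDI): $4,661.41 × 0.06 = $279.68
Paid family leave insurance: $4,661.41 × 0.01 = $46.61
Dental plan: $352.19
Total deductions = $279.68 + $46.61 + $352.19 = $678.48
Net pay = $4,661.41 − $678.48 = $3,982.93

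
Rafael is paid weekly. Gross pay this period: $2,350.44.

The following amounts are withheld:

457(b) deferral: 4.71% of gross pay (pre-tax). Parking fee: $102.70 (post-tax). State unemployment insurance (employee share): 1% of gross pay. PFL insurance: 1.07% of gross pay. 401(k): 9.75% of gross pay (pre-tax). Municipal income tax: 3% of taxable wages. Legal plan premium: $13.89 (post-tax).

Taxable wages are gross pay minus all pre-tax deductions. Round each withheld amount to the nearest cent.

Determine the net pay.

401(k): $2,350.44 × 0.0975 = $229.17
457(b) deferral: $2,350.44 × 0.0471 = $110.71
Pre-tax total = $229.17 + $110.71 = $339.88
Taxable wages = $2,350.44 − $339.88 = $2,010.56
Municipal income tax: $2,010.56 × 0.03 = $60.32
State unemployment insurance (employee share): $2,350.44 × 0.01 = $23.50
PFL insurance: $2,350.44 × 0.0107 = $25.15
Legal plan premium: $13.89
Parking fee: $102.70
Total deductions = $229.17 + $110.71 + $60.32 + $23.50 + $25.15 + $13.89 + $102.70 = $565.44
Net pay = $2,350.44 − $565.44 = $1,785.00

$1,785.00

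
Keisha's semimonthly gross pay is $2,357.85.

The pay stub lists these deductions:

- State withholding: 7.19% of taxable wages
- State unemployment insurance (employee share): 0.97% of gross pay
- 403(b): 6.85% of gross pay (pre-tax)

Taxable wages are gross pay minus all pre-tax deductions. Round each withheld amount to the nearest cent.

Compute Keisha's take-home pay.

$2,015.55

403(b): $2,357.85 × 0.0685 = $161.51
Taxable wages = $2,357.85 − $161.51 = $2,196.34
State withholding: $2,196.34 × 0.0719 = $157.92
State unemployment insurance (employee share): $2,357.85 × 0.0097 = $22.87
Total deductions = $161.51 + $157.92 + $22.87 = $342.30
Net pay = $2,357.85 − $342.30 = $2,015.55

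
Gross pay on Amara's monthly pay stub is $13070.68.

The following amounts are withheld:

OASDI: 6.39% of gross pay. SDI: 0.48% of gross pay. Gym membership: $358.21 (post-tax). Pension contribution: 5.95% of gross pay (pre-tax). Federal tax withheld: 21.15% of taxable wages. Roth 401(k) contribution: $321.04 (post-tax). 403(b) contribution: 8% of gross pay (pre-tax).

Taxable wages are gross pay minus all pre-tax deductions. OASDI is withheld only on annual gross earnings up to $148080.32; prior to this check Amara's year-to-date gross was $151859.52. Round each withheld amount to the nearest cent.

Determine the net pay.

Pension contribution: $13070.68 × 0.0595 = $777.71
403(b) contribution: $13070.68 × 0.08 = $1045.65
Pre-tax total = $777.71 + $1045.65 = $1823.36
Taxable wages = $13070.68 − $1823.36 = $11247.32
Federal tax withheld: $11247.32 × 0.2115 = $2378.81
OASDI: annual cap $148080.32 already reached (YTD $151859.52), so $0.00
SDI: $13070.68 × 0.0048 = $62.74
Gym membership: $358.21
Roth 401(k) contribution: $321.04
Total deductions = $777.71 + $1045.65 + $2378.81 + $0.00 + $62.74 + $358.21 + $321.04 = $4944.16
Net pay = $13070.68 − $4944.16 = $8126.52

$8126.52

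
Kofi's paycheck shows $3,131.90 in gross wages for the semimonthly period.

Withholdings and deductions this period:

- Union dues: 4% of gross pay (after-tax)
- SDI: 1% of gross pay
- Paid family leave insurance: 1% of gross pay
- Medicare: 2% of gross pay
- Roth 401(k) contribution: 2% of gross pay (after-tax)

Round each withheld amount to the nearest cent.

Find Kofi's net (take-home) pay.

$2,818.70

Paid family leave insurance: $3,131.90 × 0.01 = $31.32
SDI: $3,131.90 × 0.01 = $31.32
Medicare: $3,131.90 × 0.02 = $62.64
Union dues: $3,131.90 × 0.04 = $125.28
Roth 401(k) contribution: $3,131.90 × 0.02 = $62.64
Total deductions = $31.32 + $31.32 + $62.64 + $125.28 + $62.64 = $313.20
Net pay = $3,131.90 − $313.20 = $2,818.70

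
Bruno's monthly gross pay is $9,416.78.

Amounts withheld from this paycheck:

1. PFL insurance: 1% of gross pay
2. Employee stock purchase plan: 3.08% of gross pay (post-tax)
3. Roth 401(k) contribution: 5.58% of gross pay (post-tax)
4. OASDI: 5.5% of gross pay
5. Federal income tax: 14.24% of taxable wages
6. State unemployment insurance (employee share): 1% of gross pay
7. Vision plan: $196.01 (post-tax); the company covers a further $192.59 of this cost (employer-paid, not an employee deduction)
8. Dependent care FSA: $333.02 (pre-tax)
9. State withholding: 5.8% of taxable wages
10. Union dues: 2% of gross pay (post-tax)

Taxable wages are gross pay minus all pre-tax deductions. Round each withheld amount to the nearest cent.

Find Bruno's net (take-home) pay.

Dependent care FSA: $333.02
Taxable wages = $9,416.78 − $333.02 = $9,083.76
State withholding: $9,083.76 × 0.058 = $526.86
Federal income tax: $9,083.76 × 0.1424 = $1,293.53
OASDI: $9,416.78 × 0.055 = $517.92
PFL insurance: $9,416.78 × 0.01 = $94.17
State unemployment insurance (employee share): $9,416.78 × 0.01 = $94.17
Union dues: $9,416.78 × 0.02 = $188.34
Employee stock purchase plan: $9,416.78 × 0.0308 = $290.04
Roth 401(k) contribution: $9,416.78 × 0.0558 = $525.46
Vision plan: $196.01
(Employer's $192.59 toward vision plan is not withheld from the employee.)
Total deductions = $333.02 + $526.86 + $1,293.53 + $517.92 + $94.17 + $94.17 + $188.34 + $290.04 + $525.46 + $196.01 = $4,059.52
Net pay = $9,416.78 − $4,059.52 = $5,357.26

$5,357.26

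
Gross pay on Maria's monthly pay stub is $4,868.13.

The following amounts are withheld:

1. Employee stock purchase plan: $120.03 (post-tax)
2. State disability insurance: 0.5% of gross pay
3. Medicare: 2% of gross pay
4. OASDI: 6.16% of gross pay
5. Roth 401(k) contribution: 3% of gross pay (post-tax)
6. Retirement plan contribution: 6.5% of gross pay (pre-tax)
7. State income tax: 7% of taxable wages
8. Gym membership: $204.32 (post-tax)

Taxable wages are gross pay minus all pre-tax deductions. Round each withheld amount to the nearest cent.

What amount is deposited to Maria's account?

$3,341.11

Retirement plan contribution: $4,868.13 × 0.065 = $316.43
Taxable wages = $4,868.13 − $316.43 = $4,551.70
State income tax: $4,551.70 × 0.07 = $318.62
OASDI: $4,868.13 × 0.0616 = $299.88
State disability insurance: $4,868.13 × 0.005 = $24.34
Medicare: $4,868.13 × 0.02 = $97.36
Roth 401(k) contribution: $4,868.13 × 0.03 = $146.04
Gym membership: $204.32
Employee stock purchase plan: $120.03
Total deductions = $316.43 + $318.62 + $299.88 + $24.34 + $97.36 + $146.04 + $204.32 + $120.03 = $1,527.02
Net pay = $4,868.13 − $1,527.02 = $3,341.11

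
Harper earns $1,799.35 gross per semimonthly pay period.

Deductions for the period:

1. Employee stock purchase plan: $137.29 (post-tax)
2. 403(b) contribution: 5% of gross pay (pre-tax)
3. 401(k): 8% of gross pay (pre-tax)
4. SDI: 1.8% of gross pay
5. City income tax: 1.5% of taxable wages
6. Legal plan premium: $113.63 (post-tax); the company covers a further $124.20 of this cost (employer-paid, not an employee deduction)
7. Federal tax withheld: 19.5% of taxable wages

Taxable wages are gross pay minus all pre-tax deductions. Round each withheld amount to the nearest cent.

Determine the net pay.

401(k): $1,799.35 × 0.08 = $143.95
403(b) contribution: $1,799.35 × 0.05 = $89.97
Pre-tax total = $143.95 + $89.97 = $233.92
Taxable wages = $1,799.35 − $233.92 = $1,565.43
Federal tax withheld: $1,565.43 × 0.195 = $305.26
City income tax: $1,565.43 × 0.015 = $23.48
SDI: $1,799.35 × 0.018 = $32.39
Legal plan premium: $113.63
Employee stock purchase plan: $137.29
(Employer's $124.20 toward legal plan premium is not withheld from the employee.)
Total deductions = $143.95 + $89.97 + $305.26 + $23.48 + $32.39 + $113.63 + $137.29 = $845.97
Net pay = $1,799.35 − $845.97 = $953.38

$953.38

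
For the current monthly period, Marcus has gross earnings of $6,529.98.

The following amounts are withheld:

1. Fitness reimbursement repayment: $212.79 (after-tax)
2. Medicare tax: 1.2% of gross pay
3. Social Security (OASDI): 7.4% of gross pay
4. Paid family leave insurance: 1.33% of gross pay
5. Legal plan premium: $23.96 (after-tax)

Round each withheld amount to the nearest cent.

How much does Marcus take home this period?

Paid family leave insurance: $6,529.98 × 0.0133 = $86.85
Medicare tax: $6,529.98 × 0.012 = $78.36
Social Security (OASDI): $6,529.98 × 0.074 = $483.22
Legal plan premium: $23.96
Fitness reimbursement repayment: $212.79
Total deductions = $86.85 + $78.36 + $483.22 + $23.96 + $212.79 = $885.18
Net pay = $6,529.98 − $885.18 = $5,644.80

$5,644.80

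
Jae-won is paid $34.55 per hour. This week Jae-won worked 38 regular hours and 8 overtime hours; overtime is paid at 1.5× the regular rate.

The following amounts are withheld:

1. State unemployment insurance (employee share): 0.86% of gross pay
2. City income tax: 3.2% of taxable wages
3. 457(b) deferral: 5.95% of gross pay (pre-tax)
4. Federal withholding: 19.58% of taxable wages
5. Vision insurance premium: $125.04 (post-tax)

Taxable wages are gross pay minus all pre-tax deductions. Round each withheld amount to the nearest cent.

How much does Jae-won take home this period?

$1,114.70

Regular pay: 38 × $34.55 = $1,312.90
Overtime pay: 8 × $34.55 × 1.5 = $414.60
Gross pay = $1,312.90 + $414.60 = $1,727.50
457(b) deferral: $1,727.50 × 0.0595 = $102.79
Taxable wages = $1,727.50 − $102.79 = $1,624.71
City income tax: $1,624.71 × 0.032 = $51.99
Federal withholding: $1,624.71 × 0.1958 = $318.12
State unemployment insurance (employee share): $1,727.50 × 0.0086 = $14.86
Vision insurance premium: $125.04
Total deductions = $102.79 + $51.99 + $318.12 + $14.86 + $125.04 = $612.80
Net pay = $1,727.50 − $612.80 = $1,114.70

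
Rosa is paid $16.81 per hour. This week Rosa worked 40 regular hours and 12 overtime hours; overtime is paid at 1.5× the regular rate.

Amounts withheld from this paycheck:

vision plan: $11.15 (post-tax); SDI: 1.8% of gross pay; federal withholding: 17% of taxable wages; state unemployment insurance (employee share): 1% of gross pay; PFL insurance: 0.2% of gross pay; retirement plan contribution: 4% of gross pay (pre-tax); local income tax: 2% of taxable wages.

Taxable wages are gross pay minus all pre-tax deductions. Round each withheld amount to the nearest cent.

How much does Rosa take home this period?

$717.74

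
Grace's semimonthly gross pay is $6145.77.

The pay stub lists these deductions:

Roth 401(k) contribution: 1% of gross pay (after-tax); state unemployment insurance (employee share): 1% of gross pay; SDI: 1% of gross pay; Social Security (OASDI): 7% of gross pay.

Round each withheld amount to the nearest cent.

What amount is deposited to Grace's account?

$5531.19

Social Security (OASDI): $6145.77 × 0.07 = $430.20
SDI: $6145.77 × 0.01 = $61.46
State unemployment insurance (employee share): $6145.77 × 0.01 = $61.46
Roth 401(k) contribution: $6145.77 × 0.01 = $61.46
Total deductions = $430.20 + $61.46 + $61.46 + $61.46 = $614.58
Net pay = $6145.77 − $614.58 = $5531.19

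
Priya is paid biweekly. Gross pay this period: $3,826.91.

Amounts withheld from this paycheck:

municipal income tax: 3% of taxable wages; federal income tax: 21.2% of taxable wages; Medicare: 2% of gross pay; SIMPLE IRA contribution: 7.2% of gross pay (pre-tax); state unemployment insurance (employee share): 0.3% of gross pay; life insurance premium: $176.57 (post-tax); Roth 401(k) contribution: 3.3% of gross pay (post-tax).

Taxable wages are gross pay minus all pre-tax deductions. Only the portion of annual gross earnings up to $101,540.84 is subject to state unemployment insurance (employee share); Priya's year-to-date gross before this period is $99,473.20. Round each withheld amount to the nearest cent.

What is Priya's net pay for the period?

$2,306.34

SIMPLE IRA contribution: $3,826.91 × 0.072 = $275.54
Taxable wages = $3,826.91 − $275.54 = $3,551.37
Municipal income tax: $3,551.37 × 0.03 = $106.54
Federal income tax: $3,551.37 × 0.212 = $752.89
Medicare: $3,826.91 × 0.02 = $76.54
State unemployment insurance (employee share): only $101,540.84 − $99,473.20 = $2,067.64 of this check is subject → $2,067.64 × 0.003 = $6.20
Life insurance premium: $176.57
Roth 401(k) contribution: $3,826.91 × 0.033 = $126.29
Total deductions = $275.54 + $106.54 + $752.89 + $76.54 + $6.20 + $176.57 + $126.29 = $1,520.57
Net pay = $3,826.91 − $1,520.57 = $2,306.34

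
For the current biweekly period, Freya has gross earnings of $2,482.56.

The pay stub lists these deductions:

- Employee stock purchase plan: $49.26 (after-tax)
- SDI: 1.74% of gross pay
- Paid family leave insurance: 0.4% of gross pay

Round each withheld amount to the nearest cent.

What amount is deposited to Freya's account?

SDI: $2,482.56 × 0.0174 = $43.20
Paid family leave insurance: $2,482.56 × 0.004 = $9.93
Employee stock purchase plan: $49.26
Total deductions = $43.20 + $9.93 + $49.26 = $102.39
Net pay = $2,482.56 − $102.39 = $2,380.17

$2,380.17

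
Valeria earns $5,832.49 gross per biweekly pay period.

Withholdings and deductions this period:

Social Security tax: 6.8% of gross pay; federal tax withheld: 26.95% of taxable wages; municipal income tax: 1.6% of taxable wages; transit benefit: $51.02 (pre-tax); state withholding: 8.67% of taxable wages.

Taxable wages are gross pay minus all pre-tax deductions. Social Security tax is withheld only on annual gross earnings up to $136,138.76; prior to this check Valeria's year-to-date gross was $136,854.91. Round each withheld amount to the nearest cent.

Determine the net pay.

$3,629.61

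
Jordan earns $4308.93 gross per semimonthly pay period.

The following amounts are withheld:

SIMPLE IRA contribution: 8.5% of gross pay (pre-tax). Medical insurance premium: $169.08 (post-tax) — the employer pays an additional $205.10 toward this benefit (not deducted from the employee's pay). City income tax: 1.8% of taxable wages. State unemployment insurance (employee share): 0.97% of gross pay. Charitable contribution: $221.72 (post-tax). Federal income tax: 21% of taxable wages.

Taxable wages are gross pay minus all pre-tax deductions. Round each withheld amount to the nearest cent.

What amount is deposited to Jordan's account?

SIMPLE IRA contribution: $4308.93 × 0.085 = $366.26
Taxable wages = $4308.93 − $366.26 = $3942.67
Federal income tax: $3942.67 × 0.21 = $827.96
City income tax: $3942.67 × 0.018 = $70.97
State unemployment insurance (employee share): $4308.93 × 0.0097 = $41.80
Medical insurance premium: $169.08
Charitable contribution: $221.72
(Employer's $205.10 toward medical insurance premium is not withheld from the employee.)
Total deductions = $366.26 + $827.96 + $70.97 + $41.80 + $169.08 + $221.72 = $1697.79
Net pay = $4308.93 − $1697.79 = $2611.14

$2611.14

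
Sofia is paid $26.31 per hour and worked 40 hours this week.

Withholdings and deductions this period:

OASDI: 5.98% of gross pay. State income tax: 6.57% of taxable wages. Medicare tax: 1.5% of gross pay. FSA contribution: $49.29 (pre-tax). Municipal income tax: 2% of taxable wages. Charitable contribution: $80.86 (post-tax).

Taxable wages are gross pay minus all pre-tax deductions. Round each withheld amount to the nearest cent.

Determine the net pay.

$757.57

Gross pay: 40 × $26.31 = $1,052.40
FSA contribution: $49.29
Taxable wages = $1,052.40 − $49.29 = $1,003.11
State income tax: $1,003.11 × 0.0657 = $65.90
Municipal income tax: $1,003.11 × 0.02 = $20.06
OASDI: $1,052.40 × 0.0598 = $62.93
Medicare tax: $1,052.40 × 0.015 = $15.79
Charitable contribution: $80.86
Total deductions = $49.29 + $65.90 + $20.06 + $62.93 + $15.79 + $80.86 = $294.83
Net pay = $1,052.40 − $294.83 = $757.57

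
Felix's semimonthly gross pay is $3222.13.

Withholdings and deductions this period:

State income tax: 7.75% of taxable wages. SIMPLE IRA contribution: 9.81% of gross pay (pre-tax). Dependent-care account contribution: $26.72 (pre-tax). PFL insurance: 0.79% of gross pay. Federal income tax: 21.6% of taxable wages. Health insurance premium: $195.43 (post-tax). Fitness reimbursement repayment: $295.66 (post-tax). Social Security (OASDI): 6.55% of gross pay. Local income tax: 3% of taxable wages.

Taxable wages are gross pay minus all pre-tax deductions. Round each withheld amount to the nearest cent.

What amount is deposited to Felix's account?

$1220.27

Dependent-care account contribution: $26.72
SIMPLE IRA contribution: $3222.13 × 0.0981 = $316.09
Pre-tax total = $26.72 + $316.09 = $342.81
Taxable wages = $3222.13 − $342.81 = $2879.32
Local income tax: $2879.32 × 0.03 = $86.38
Federal income tax: $2879.32 × 0.216 = $621.93
State income tax: $2879.32 × 0.0775 = $223.15
Social Security (OASDI): $3222.13 × 0.0655 = $211.05
PFL insurance: $3222.13 × 0.0079 = $25.45
Fitness reimbursement repayment: $295.66
Health insurance premium: $195.43
Total deductions = $26.72 + $316.09 + $86.38 + $621.93 + $223.15 + $211.05 + $25.45 + $295.66 + $195.43 = $2001.86
Net pay = $3222.13 − $2001.86 = $1220.27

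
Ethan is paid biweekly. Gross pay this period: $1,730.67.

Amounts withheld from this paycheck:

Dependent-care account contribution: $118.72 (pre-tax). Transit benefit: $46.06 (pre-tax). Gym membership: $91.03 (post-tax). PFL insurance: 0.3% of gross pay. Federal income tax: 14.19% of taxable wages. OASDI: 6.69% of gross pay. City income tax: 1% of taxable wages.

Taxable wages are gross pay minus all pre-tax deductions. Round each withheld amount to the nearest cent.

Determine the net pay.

$1,116.03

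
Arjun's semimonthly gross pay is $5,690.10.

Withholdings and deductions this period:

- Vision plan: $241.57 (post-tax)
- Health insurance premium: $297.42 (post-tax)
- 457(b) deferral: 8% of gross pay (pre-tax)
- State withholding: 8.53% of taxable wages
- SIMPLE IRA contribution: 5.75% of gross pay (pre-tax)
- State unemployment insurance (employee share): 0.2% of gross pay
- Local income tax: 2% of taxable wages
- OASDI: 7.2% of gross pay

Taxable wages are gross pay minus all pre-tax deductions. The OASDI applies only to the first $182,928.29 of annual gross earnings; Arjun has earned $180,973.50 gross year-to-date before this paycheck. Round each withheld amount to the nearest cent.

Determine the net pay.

$3,699.82

457(b) deferral: $5,690.10 × 0.08 = $455.21
SIMPLE IRA contribution: $5,690.10 × 0.0575 = $327.18
Pre-tax total = $455.21 + $327.18 = $782.39
Taxable wages = $5,690.10 − $782.39 = $4,907.71
Local income tax: $4,907.71 × 0.02 = $98.15
State withholding: $4,907.71 × 0.0853 = $418.63
State unemployment insurance (employee share): $5,690.10 × 0.002 = $11.38
OASDI: only $182,928.29 − $180,973.50 = $1,954.79 of this check is subject → $1,954.79 × 0.072 = $140.74
Health insurance premium: $297.42
Vision plan: $241.57
Total deductions = $455.21 + $327.18 + $98.15 + $418.63 + $11.38 + $140.74 + $297.42 + $241.57 = $1,990.28
Net pay = $5,690.10 − $1,990.28 = $3,699.82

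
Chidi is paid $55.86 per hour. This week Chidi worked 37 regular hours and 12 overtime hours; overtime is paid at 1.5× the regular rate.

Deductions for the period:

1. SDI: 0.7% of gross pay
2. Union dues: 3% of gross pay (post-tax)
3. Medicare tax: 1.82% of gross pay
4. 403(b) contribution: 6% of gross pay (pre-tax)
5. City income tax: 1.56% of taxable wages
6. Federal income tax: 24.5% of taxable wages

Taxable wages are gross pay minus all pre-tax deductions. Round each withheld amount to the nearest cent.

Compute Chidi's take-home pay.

$1965.76

Regular pay: 37 × $55.86 = $2066.82
Overtime pay: 12 × $55.86 × 1.5 = $1005.48
Gross pay = $2066.82 + $1005.48 = $3072.30
403(b) contribution: $3072.30 × 0.06 = $184.34
Taxable wages = $3072.30 − $184.34 = $2887.96
City income tax: $2887.96 × 0.0156 = $45.05
Federal income tax: $2887.96 × 0.245 = $707.55
SDI: $3072.30 × 0.007 = $21.51
Medicare tax: $3072.30 × 0.0182 = $55.92
Union dues: $3072.30 × 0.03 = $92.17
Total deductions = $184.34 + $45.05 + $707.55 + $21.51 + $55.92 + $92.17 = $1106.54
Net pay = $3072.30 − $1106.54 = $1965.76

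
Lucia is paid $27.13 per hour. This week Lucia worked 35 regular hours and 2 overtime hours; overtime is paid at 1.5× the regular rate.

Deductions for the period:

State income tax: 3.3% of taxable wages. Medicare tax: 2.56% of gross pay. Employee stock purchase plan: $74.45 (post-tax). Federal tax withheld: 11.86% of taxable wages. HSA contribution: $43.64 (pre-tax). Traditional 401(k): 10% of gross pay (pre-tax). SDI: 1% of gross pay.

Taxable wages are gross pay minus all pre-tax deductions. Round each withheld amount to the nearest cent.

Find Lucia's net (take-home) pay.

Regular pay: 35 × $27.13 = $949.55
Overtime pay: 2 × $27.13 × 1.5 = $81.39
Gross pay = $949.55 + $81.39 = $1,030.94
Traditional 401(k): $1,030.94 × 0.1 = $103.09
HSA contribution: $43.64
Pre-tax total = $103.09 + $43.64 = $146.73
Taxable wages = $1,030.94 − $146.73 = $884.21
Federal tax withheld: $884.21 × 0.1186 = $104.87
State income tax: $884.21 × 0.033 = $29.18
Medicare tax: $1,030.94 × 0.0256 = $26.39
SDI: $1,030.94 × 0.01 = $10.31
Employee stock purchase plan: $74.45
Total deductions = $103.09 + $43.64 + $104.87 + $29.18 + $26.39 + $10.31 + $74.45 = $391.93
Net pay = $1,030.94 − $391.93 = $639.01

$639.01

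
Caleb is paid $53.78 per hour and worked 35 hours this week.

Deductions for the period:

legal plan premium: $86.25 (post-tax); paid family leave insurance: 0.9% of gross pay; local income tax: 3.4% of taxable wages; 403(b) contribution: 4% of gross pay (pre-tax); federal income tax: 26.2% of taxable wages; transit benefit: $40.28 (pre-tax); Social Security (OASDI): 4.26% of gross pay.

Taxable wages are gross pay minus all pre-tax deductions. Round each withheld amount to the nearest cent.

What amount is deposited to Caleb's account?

Gross pay: 35 × $53.78 = $1,882.30
Transit benefit: $40.28
403(b) contribution: $1,882.30 × 0.04 = $75.29
Pre-tax total = $40.28 + $75.29 = $115.57
Taxable wages = $1,882.30 − $115.57 = $1,766.73
Federal income tax: $1,766.73 × 0.262 = $462.88
Local income tax: $1,766.73 × 0.034 = $60.07
Social Security (OASDI): $1,882.30 × 0.0426 = $80.19
Paid family leave insurance: $1,882.30 × 0.009 = $16.94
Legal plan premium: $86.25
Total deductions = $40.28 + $75.29 + $462.88 + $60.07 + $80.19 + $16.94 + $86.25 = $821.90
Net pay = $1,882.30 − $821.90 = $1,060.40

$1,060.40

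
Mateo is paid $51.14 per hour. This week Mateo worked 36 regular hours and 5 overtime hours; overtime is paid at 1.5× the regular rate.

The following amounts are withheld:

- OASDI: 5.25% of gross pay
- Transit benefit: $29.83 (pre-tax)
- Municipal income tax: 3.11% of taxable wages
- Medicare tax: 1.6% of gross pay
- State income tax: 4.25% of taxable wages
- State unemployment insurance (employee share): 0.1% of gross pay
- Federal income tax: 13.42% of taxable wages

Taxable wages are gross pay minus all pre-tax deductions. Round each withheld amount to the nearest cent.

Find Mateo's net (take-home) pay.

Regular pay: 36 × $51.14 = $1841.04
Overtime pay: 5 × $51.14 × 1.5 = $383.55
Gross pay = $1841.04 + $383.55 = $2224.59
Transit benefit: $29.83
Taxable wages = $2224.59 − $29.83 = $2194.76
State income tax: $2194.76 × 0.0425 = $93.28
Federal income tax: $2194.76 × 0.1342 = $294.54
Municipal income tax: $2194.76 × 0.0311 = $68.26
OASDI: $2224.59 × 0.0525 = $116.79
State unemployment insurance (employee share): $2224.59 × 0.001 = $2.22
Medicare tax: $2224.59 × 0.016 = $35.59
Total deductions = $29.83 + $93.28 + $294.54 + $68.26 + $116.79 + $2.22 + $35.59 = $640.51
Net pay = $2224.59 − $640.51 = $1584.08

$1584.08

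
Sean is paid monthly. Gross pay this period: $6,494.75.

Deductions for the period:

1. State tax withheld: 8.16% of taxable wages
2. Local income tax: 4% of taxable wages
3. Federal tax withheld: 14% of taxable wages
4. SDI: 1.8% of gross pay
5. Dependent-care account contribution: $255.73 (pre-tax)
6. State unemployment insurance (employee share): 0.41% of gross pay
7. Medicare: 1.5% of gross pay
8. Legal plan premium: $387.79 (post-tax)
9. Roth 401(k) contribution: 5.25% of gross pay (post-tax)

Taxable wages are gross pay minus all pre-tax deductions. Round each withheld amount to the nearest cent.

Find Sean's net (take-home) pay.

Dependent-care account contribution: $255.73
Taxable wages = $6,494.75 − $255.73 = $6,239.02
Federal tax withheld: $6,239.02 × 0.14 = $873.46
State tax withheld: $6,239.02 × 0.0816 = $509.10
Local income tax: $6,239.02 × 0.04 = $249.56
Medicare: $6,494.75 × 0.015 = $97.42
State unemployment insurance (employee share): $6,494.75 × 0.0041 = $26.63
SDI: $6,494.75 × 0.018 = $116.91
Roth 401(k) contribution: $6,494.75 × 0.0525 = $340.97
Legal plan premium: $387.79
Total deductions = $255.73 + $873.46 + $509.10 + $249.56 + $97.42 + $26.63 + $116.91 + $340.97 + $387.79 = $2,857.57
Net pay = $6,494.75 − $2,857.57 = $3,637.18

$3,637.18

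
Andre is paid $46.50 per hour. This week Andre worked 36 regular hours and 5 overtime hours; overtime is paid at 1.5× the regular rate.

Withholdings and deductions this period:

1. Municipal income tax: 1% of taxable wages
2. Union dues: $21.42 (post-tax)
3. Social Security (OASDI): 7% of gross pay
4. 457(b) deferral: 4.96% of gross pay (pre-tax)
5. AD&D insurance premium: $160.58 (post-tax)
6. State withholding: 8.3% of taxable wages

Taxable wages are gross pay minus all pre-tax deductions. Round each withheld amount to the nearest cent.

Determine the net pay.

$1,420.05

Regular pay: 36 × $46.50 = $1,674.00
Overtime pay: 5 × $46.50 × 1.5 = $348.75
Gross pay = $1,674.00 + $348.75 = $2,022.75
457(b) deferral: $2,022.75 × 0.0496 = $100.33
Taxable wages = $2,022.75 − $100.33 = $1,922.42
State withholding: $1,922.42 × 0.083 = $159.56
Municipal income tax: $1,922.42 × 0.01 = $19.22
Social Security (OASDI): $2,022.75 × 0.07 = $141.59
AD&D insurance premium: $160.58
Union dues: $21.42
Total deductions = $100.33 + $159.56 + $19.22 + $141.59 + $160.58 + $21.42 = $602.70
Net pay = $2,022.75 − $602.70 = $1,420.05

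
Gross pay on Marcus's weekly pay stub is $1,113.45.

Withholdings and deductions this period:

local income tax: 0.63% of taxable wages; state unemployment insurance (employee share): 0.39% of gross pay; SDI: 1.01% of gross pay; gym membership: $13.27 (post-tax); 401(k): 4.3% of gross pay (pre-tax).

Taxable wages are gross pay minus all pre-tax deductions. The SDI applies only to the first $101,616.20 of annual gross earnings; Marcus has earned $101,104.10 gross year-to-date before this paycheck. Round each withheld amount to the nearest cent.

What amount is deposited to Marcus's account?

$1,036.08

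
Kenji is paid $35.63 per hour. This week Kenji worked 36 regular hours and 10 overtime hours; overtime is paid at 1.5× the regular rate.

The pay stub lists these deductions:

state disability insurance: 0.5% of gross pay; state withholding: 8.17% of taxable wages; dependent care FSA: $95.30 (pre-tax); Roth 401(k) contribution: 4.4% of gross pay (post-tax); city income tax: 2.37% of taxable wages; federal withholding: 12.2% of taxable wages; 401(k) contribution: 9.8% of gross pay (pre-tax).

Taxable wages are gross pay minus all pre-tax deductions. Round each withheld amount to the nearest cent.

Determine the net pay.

$1,103.66

Regular pay: 36 × $35.63 = $1,282.68
Overtime pay: 10 × $35.63 × 1.5 = $534.45
Gross pay = $1,282.68 + $534.45 = $1,817.13
Dependent care FSA: $95.30
401(k) contribution: $1,817.13 × 0.098 = $178.08
Pre-tax total = $95.30 + $178.08 = $273.38
Taxable wages = $1,817.13 − $273.38 = $1,543.75
Federal withholding: $1,543.75 × 0.122 = $188.34
State withholding: $1,543.75 × 0.0817 = $126.12
City income tax: $1,543.75 × 0.0237 = $36.59
State disability insurance: $1,817.13 × 0.005 = $9.09
Roth 401(k) contribution: $1,817.13 × 0.044 = $79.95
Total deductions = $95.30 + $178.08 + $188.34 + $126.12 + $36.59 + $9.09 + $79.95 = $713.47
Net pay = $1,817.13 − $713.47 = $1,103.66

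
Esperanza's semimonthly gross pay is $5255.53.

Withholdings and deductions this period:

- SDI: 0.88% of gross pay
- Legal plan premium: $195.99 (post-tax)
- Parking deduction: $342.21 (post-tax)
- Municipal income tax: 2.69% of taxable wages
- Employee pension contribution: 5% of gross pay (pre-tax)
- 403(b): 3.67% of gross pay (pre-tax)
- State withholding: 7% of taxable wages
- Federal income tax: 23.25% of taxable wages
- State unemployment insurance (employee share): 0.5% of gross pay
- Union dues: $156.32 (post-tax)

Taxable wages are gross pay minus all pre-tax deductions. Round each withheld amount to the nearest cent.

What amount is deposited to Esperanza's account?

Employee pension contribution: $5255.53 × 0.05 = $262.78
403(b): $5255.53 × 0.0367 = $192.88
Pre-tax total = $262.78 + $192.88 = $455.66
Taxable wages = $5255.53 − $455.66 = $4799.87
Federal income tax: $4799.87 × 0.2325 = $1115.97
State withholding: $4799.87 × 0.07 = $335.99
Municipal income tax: $4799.87 × 0.0269 = $129.12
State unemployment insurance (employee share): $5255.53 × 0.005 = $26.28
SDI: $5255.53 × 0.0088 = $46.25
Parking deduction: $342.21
Legal plan premium: $195.99
Union dues: $156.32
Total deductions = $262.78 + $192.88 + $1115.97 + $335.99 + $129.12 + $26.28 + $46.25 + $342.21 + $195.99 + $156.32 = $2803.79
Net pay = $5255.53 − $2803.79 = $2451.74

$2451.74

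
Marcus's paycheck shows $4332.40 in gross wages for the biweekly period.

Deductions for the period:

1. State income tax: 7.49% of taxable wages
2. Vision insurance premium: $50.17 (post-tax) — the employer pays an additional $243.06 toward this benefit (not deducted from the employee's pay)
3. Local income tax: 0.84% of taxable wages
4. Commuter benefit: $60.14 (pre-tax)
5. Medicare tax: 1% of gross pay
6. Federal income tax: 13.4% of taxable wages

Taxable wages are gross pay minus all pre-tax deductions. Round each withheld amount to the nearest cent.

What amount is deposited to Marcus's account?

$3250.41

Commuter benefit: $60.14
Taxable wages = $4332.40 − $60.14 = $4272.26
Federal income tax: $4272.26 × 0.134 = $572.48
State income tax: $4272.26 × 0.0749 = $319.99
Local income tax: $4272.26 × 0.0084 = $35.89
Medicare tax: $4332.40 × 0.01 = $43.32
Vision insurance premium: $50.17
(Employer's $243.06 toward vision insurance premium is not withheld from the employee.)
Total deductions = $60.14 + $572.48 + $319.99 + $35.89 + $43.32 + $50.17 = $1081.99
Net pay = $4332.40 − $1081.99 = $3250.41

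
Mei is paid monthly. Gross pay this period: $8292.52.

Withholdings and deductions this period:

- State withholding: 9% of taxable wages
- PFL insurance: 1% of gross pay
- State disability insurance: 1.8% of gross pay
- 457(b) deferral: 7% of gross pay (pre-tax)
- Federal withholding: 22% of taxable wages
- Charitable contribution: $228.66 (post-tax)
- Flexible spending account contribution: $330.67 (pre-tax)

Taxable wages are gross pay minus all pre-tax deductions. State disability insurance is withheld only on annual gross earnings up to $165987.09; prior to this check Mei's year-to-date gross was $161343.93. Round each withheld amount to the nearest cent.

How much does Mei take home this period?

457(b) deferral: $8292.52 × 0.07 = $580.48
Flexible spending account contribution: $330.67
Pre-tax total = $580.48 + $330.67 = $911.15
Taxable wages = $8292.52 − $911.15 = $7381.37
Federal withholding: $7381.37 × 0.22 = $1623.90
State withholding: $7381.37 × 0.09 = $664.32
PFL insurance: $8292.52 × 0.01 = $82.93
State disability insurance: only $165987.09 − $161343.93 = $4643.16 of this check is subject → $4643.16 × 0.018 = $83.58
Charitable contribution: $228.66
Total deductions = $580.48 + $330.67 + $1623.90 + $664.32 + $82.93 + $83.58 + $228.66 = $3594.54
Net pay = $8292.52 − $3594.54 = $4697.98

$4697.98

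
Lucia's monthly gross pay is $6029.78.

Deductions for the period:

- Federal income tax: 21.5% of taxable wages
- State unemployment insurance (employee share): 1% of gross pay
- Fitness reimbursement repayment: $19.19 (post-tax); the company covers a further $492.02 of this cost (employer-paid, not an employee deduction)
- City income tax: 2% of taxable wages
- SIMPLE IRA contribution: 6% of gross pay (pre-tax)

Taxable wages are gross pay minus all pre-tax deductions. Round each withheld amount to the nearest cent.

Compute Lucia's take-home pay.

$4256.52

SIMPLE IRA contribution: $6029.78 × 0.06 = $361.79
Taxable wages = $6029.78 − $361.79 = $5667.99
Federal income tax: $5667.99 × 0.215 = $1218.62
City income tax: $5667.99 × 0.02 = $113.36
State unemployment insurance (employee share): $6029.78 × 0.01 = $60.30
Fitness reimbursement repayment: $19.19
(Employer's $492.02 toward fitness reimbursement repayment is not withheld from the employee.)
Total deductions = $361.79 + $1218.62 + $113.36 + $60.30 + $19.19 = $1773.26
Net pay = $6029.78 − $1773.26 = $4256.52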